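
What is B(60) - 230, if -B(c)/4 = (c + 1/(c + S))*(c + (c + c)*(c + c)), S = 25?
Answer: -59012278/17 ≈ -3.4713e+6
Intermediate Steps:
B(c) = -4*(c + 1/(25 + c))*(c + 4*c²) (B(c) = -4*(c + 1/(c + 25))*(c + (c + c)*(c + c)) = -4*(c + 1/(25 + c))*(c + (2*c)*(2*c)) = -4*(c + 1/(25 + c))*(c + 4*c²))
B(60) - 230 = -4*60*(1 + 4*60³ + 29*60 + 101*60²)/(25 + 60) - 230 = -4*60*(1 + 4*216000 + 1740 + 101*3600)/85 - 230 = -4*60*1/85*(1 + 864000 + 1740 + 363600) - 230 = -4*60*1/85*1229341 - 230 = -59008368/17 - 230 = -59012278/17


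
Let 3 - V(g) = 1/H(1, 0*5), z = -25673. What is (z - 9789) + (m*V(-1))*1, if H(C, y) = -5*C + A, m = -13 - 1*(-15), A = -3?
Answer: -141823/4 ≈ -35456.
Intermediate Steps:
m = 2 (m = -13 + 15 = 2)
H(C, y) = -3 - 5*C (H(C, y) = -5*C - 3 = -3 - 5*C)
V(g) = 25/8 (V(g) = 3 - 1/(-3 - 5*1) = 3 - 1/(-3 - 5) = 3 - 1/(-8) = 3 - 1*(-⅛) = 3 + ⅛ = 25/8)
(z - 9789) + (m*V(-1))*1 = (-25673 - 9789) + (2*(25/8))*1 = -35462 + (25/4)*1 = -35462 + 25/4 = -141823/4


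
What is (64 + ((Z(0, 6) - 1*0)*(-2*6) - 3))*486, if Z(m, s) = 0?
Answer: 29646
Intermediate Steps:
(64 + ((Z(0, 6) - 1*0)*(-2*6) - 3))*486 = (64 + ((0 - 1*0)*(-2*6) - 3))*486 = (64 + ((0 + 0)*(-12) - 3))*486 = (64 + (0*(-12) - 3))*486 = (64 + (0 - 3))*486 = (64 - 3)*486 = 61*486 = 29646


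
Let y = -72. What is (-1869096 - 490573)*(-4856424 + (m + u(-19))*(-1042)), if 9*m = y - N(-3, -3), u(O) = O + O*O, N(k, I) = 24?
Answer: 36822681938380/3 ≈ 1.2274e+13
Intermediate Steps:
u(O) = O + O²
m = -32/3 (m = (-72 - 1*24)/9 = (-72 - 24)/9 = (⅑)*(-96) = -32/3 ≈ -10.667)
(-1869096 - 490573)*(-4856424 + (m + u(-19))*(-1042)) = (-1869096 - 490573)*(-4856424 + (-32/3 - 19*(1 - 19))*(-1042)) = -2359669*(-4856424 + (-32/3 - 19*(-18))*(-1042)) = -2359669*(-4856424 + (-32/3 + 342)*(-1042)) = -2359669*(-4856424 + (994/3)*(-1042)) = -2359669*(-4856424 - 1035748/3) = -2359669*(-15605020/3) = 36822681938380/3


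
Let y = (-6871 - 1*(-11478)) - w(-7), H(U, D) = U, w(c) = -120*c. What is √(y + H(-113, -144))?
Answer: 3*√406 ≈ 60.448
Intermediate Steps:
y = 3767 (y = (-6871 - 1*(-11478)) - (-120)*(-7) = (-6871 + 11478) - 1*840 = 4607 - 840 = 3767)
√(y + H(-113, -144)) = √(3767 - 113) = √3654 = 3*√406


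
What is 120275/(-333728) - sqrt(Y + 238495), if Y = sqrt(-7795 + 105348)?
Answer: -120275/333728 - sqrt(238495 + sqrt(97553)) ≈ -489.04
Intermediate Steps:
Y = sqrt(97553) ≈ 312.33
120275/(-333728) - sqrt(Y + 238495) = 120275/(-333728) - sqrt(sqrt(97553) + 238495) = 120275*(-1/333728) - sqrt(238495 + sqrt(97553)) = -120275/333728 - sqrt(238495 + sqrt(97553))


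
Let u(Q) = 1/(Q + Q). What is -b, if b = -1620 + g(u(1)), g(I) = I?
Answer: 3239/2 ≈ 1619.5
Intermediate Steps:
u(Q) = 1/(2*Q)
b = -3239/2 (b = -1620 + (1/2)/1 = -1620 + (1/2)*1 = -1620 + 1/2 = -3239/2 ≈ -1619.5)
-b = -1*(-3239/2) = 3239/2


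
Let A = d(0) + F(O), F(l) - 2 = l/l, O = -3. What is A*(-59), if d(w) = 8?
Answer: -649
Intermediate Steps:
F(l) = 3 (F(l) = 2 + l/l = 2 + 1 = 3)
A = 11 (A = 8 + 3 = 11)
A*(-59) = 11*(-59) = -649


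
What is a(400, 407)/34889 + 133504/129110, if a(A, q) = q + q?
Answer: 2381458298/2252259395 ≈ 1.0574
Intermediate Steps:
a(A, q) = 2*q
a(400, 407)/34889 + 133504/129110 = (2*407)/34889 + 133504/129110 = 814*(1/34889) + 133504*(1/129110) = 814/34889 + 66752/64555 = 2381458298/2252259395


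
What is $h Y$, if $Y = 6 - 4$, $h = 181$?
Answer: $362$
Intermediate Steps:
$Y = 2$ ($Y = 6 - 4 = 2$)
$h Y = 181 \cdot 2 = 362$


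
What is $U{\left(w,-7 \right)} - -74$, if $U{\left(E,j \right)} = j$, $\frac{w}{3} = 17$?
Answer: $67$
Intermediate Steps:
$w = 51$ ($w = 3 \cdot 17 = 51$)
$U{\left(w,-7 \right)} - -74 = -7 - -74 = -7 + 74 = 67$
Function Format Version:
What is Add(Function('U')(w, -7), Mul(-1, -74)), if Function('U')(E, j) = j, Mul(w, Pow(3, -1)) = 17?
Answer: 67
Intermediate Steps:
w = 51 (w = Mul(3, 17) = 51)
Add(Function('U')(w, -7), Mul(-1, -74)) = Add(-7, Mul(-1, -74)) = Add(-7, 74) = 67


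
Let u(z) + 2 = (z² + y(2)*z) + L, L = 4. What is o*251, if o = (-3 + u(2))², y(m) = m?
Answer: 12299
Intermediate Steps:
u(z) = 2 + z² + 2*z (u(z) = -2 + ((z² + 2*z) + 4) = -2 + (4 + z² + 2*z) = 2 + z² + 2*z)
o = 49 (o = (-3 + (2 + 2² + 2*2))² = (-3 + (2 + 4 + 4))² = (-3 + 10)² = 7² = 49)
o*251 = 49*251 = 12299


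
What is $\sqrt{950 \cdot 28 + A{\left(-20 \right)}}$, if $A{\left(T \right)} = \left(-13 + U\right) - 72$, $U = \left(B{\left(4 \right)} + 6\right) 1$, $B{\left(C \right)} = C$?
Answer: $5 \sqrt{1061} \approx 162.86$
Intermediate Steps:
$U = 10$ ($U = \left(4 + 6\right) 1 = 10 \cdot 1 = 10$)
$A{\left(T \right)} = -75$ ($A{\left(T \right)} = \left(-13 + 10\right) - 72 = -3 - 72 = -75$)
$\sqrt{950 \cdot 28 + A{\left(-20 \right)}} = \sqrt{950 \cdot 28 - 75} = \sqrt{26600 - 75} = \sqrt{26525} = 5 \sqrt{1061}$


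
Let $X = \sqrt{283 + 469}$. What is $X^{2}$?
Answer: $752$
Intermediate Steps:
$X = 4 \sqrt{47}$ ($X = \sqrt{752} = 4 \sqrt{47} \approx 27.423$)
$X^{2} = \left(4 \sqrt{47}\right)^{2} = 752$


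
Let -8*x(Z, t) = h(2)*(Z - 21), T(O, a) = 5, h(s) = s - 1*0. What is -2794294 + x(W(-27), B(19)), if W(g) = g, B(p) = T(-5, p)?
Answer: -2794282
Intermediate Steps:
h(s) = s (h(s) = s + 0 = s)
B(p) = 5
x(Z, t) = 21/4 - Z/4 (x(Z, t) = -(Z - 21)/4 = -(-21 + Z)/4 = -(-42 + 2*Z)/8 = 21/4 - Z/4)
-2794294 + x(W(-27), B(19)) = -2794294 + (21/4 - 1/4*(-27)) = -2794294 + (21/4 + 27/4) = -2794294 + 12 = -2794282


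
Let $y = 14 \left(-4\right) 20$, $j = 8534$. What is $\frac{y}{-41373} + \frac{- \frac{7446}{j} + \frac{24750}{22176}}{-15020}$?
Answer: $\frac{472628027869}{17469428195520} \approx 0.027055$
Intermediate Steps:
$y = -1120$ ($y = \left(-56\right) 20 = -1120$)
$\frac{y}{-41373} + \frac{- \frac{7446}{j} + \frac{24750}{22176}}{-15020} = - \frac{1120}{-41373} + \frac{- \frac{7446}{8534} + \frac{24750}{22176}}{-15020} = \left(-1120\right) \left(- \frac{1}{41373}\right) + \left(\left(-7446\right) \frac{1}{8534} + 24750 \cdot \frac{1}{22176}\right) \left(- \frac{1}{15020}\right) = \frac{1120}{41373} + \left(- \frac{219}{251} + \frac{125}{112}\right) \left(- \frac{1}{15020}\right) = \frac{1120}{41373} + \frac{6847}{28112} \left(- \frac{1}{15020}\right) = \frac{1120}{41373} - \frac{6847}{422242240} = \frac{472628027869}{17469428195520}$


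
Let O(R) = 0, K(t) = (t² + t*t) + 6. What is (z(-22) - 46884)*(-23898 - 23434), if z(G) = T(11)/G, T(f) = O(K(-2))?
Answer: 2219113488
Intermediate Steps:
K(t) = 6 + 2*t² (K(t) = (t² + t²) + 6 = 2*t² + 6 = 6 + 2*t²)
T(f) = 0
z(G) = 0 (z(G) = 0/G = 0)
(z(-22) - 46884)*(-23898 - 23434) = (0 - 46884)*(-23898 - 23434) = -46884*(-47332) = 2219113488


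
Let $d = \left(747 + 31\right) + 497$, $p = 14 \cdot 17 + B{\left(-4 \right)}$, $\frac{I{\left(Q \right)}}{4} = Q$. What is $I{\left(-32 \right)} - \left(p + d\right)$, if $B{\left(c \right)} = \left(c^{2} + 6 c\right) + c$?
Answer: $-1629$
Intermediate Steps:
$B{\left(c \right)} = c^{2} + 7 c$
$I{\left(Q \right)} = 4 Q$
$p = 226$ ($p = 14 \cdot 17 - 4 \left(7 - 4\right) = 238 - 12 = 226$)
$d = 1275$ ($d = 778 + 497 = 1275$)
$I{\left(-32 \right)} - \left(p + d\right) = 4 \left(-32\right) - \left(226 + 1275\right) = -128 - 1501 = -1629$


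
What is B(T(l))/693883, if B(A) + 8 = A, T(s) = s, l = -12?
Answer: -20/693883 ≈ -2.8823e-5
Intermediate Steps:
B(A) = -8 + A
B(T(l))/693883 = (-8 - 12)/693883 = -20*1/693883 = -20/693883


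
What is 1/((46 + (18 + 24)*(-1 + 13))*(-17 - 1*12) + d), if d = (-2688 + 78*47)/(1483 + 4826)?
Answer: -2103/33542524 ≈ -6.2697e-5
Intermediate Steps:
d = 326/2103 (d = (-2688 + 3666)/6309 = 978*(1/6309) = 326/2103 ≈ 0.15502)
1/((46 + (18 + 24)*(-1 + 13))*(-17 - 1*12) + d) = 1/((46 + (18 + 24)*(-1 + 13))*(-17 - 1*12) + 326/2103) = 1/((46 + 42*12)*(-17 - 12) + 326/2103) = 1/((46 + 504)*(-29) + 326/2103) = 1/(550*(-29) + 326/2103) = 1/(-15950 + 326/2103) = 1/(-33542524/2103) = -2103/33542524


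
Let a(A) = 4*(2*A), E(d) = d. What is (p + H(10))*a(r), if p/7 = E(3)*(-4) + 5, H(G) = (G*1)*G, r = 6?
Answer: 2448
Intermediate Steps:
a(A) = 8*A
H(G) = G**2 (H(G) = G*G = G**2)
p = -49 (p = 7*(3*(-4) + 5) = 7*(-12 + 5) = 7*(-7) = -49)
(p + H(10))*a(r) = (-49 + 10**2)*(8*6) = (-49 + 100)*48 = 51*48 = 2448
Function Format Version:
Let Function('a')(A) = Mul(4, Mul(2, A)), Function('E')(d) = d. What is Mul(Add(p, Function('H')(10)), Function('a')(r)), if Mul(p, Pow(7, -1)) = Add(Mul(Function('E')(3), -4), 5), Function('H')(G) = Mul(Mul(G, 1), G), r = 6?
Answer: 2448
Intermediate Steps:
Function('a')(A) = Mul(8, A)
Function('H')(G) = Pow(G, 2) (Function('H')(G) = Mul(G, G) = Pow(G, 2))
p = -49 (p = Mul(7, Add(Mul(3, -4), 5)) = Mul(7, Add(-12, 5)) = Mul(7, -7) = -49)
Mul(Add(p, Function('H')(10)), Function('a')(r)) = Mul(Add(-49, Pow(10, 2)), Mul(8, 6)) = Mul(Add(-49, 100), 48) = Mul(51, 48) = 2448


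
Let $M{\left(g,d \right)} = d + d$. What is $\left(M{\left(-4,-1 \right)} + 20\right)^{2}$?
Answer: $324$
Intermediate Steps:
$M{\left(g,d \right)} = 2 d$
$\left(M{\left(-4,-1 \right)} + 20\right)^{2} = \left(2 \left(-1\right) + 20\right)^{2} = \left(-2 + 20\right)^{2} = 18^{2} = 324$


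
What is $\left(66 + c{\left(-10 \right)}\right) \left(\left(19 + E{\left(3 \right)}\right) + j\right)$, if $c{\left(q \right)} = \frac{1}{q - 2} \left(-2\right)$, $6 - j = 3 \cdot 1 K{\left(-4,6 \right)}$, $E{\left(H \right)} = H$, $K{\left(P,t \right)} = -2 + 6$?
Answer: $\frac{3176}{3} \approx 1058.7$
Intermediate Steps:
$K{\left(P,t \right)} = 4$
$j = -6$ ($j = 6 - 3 \cdot 1 \cdot 4 = 6 - 3 \cdot 4 = 6 - 12 = -6$)
$c{\left(q \right)} = - \frac{2}{-2 + q}$ ($c{\left(q \right)} = \frac{1}{-2 + q} \left(-2\right) = - \frac{2}{-2 + q}$)
$\left(66 + c{\left(-10 \right)}\right) \left(\left(19 + E{\left(3 \right)}\right) + j\right) = \left(66 - \frac{2}{-2 - 10}\right) \left(\left(19 + 3\right) - 6\right) = \left(66 - \frac{2}{-12}\right) \left(22 - 6\right) = \left(66 - - \frac{1}{6}\right) 16 = \left(66 + \frac{1}{6}\right) 16 = \frac{397}{6} \cdot 16 = \frac{3176}{3}$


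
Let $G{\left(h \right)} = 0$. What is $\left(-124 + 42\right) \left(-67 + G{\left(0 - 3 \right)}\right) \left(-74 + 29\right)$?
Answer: $-247230$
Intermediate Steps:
$\left(-124 + 42\right) \left(-67 + G{\left(0 - 3 \right)}\right) \left(-74 + 29\right) = \left(-124 + 42\right) \left(-67 + 0\right) \left(-74 + 29\right) = - 82 \left(\left(-67\right) \left(-45\right)\right) = \left(-82\right) 3015 = -247230$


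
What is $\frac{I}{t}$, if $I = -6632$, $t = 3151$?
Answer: $- \frac{6632}{3151} \approx -2.1047$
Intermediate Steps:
$\frac{I}{t} = - \frac{6632}{3151}$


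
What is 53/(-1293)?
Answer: -53/1293 ≈ -0.040990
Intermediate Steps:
53/(-1293) = -1/1293*53 = -53/1293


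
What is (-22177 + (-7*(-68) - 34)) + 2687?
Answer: -19048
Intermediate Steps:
(-22177 + (-7*(-68) - 34)) + 2687 = (-22177 + (476 - 34)) + 2687 = (-22177 + 442) + 2687 = -21735 + 2687 = -19048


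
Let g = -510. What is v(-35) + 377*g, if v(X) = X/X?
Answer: -192269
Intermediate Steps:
v(X) = 1
v(-35) + 377*g = 1 + 377*(-510) = 1 - 192270 = -192269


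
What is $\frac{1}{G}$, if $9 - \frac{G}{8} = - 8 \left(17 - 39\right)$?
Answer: $- \frac{1}{1336} \approx -0.0007485$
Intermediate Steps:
$G = -1336$ ($G = 72 - 8 \left(- 8 \left(17 - 39\right)\right) = 72 - 8 \left(\left(-8\right) \left(-22\right)\right) = 72 - 1408 = -1336$)
$\frac{1}{G} = \frac{1}{-1336} = - \frac{1}{1336}$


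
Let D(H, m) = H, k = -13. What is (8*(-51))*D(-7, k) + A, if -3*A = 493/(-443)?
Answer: 3796117/1329 ≈ 2856.4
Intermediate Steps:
A = 493/1329 (A = -493/(3*(-443)) = -493*(-1)/(3*443) = -⅓*(-493/443) = 493/1329 ≈ 0.37096)
(8*(-51))*D(-7, k) + A = (8*(-51))*(-7) + 493/1329 = -408*(-7) + 493/1329 = 2856 + 493/1329 = 3796117/1329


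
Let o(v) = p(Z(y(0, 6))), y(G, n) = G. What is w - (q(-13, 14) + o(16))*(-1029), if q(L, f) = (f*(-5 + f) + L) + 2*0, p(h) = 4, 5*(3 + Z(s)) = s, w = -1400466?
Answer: -1280073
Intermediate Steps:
Z(s) = -3 + s/5
o(v) = 4
q(L, f) = L + f*(-5 + f) (q(L, f) = (L + f*(-5 + f)) + 0 = L + f*(-5 + f))
w - (q(-13, 14) + o(16))*(-1029) = -1400466 - ((-13 + 14² - 5*14) + 4)*(-1029) = -1400466 - ((-13 + 196 - 70) + 4)*(-1029) = -1400466 - (113 + 4)*(-1029) = -1400466 - 117*(-1029) = -1400466 - 1*(-120393) = -1400466 + 120393 = -1280073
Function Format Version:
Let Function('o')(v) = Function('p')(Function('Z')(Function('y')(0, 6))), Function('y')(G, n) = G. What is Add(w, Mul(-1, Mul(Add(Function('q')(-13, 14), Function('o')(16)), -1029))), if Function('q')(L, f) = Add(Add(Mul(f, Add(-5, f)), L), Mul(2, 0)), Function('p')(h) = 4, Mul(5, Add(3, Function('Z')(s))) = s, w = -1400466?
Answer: -1280073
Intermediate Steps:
Function('Z')(s) = Add(-3, Mul(Rational(1, 5), s))
Function('o')(v) = 4
Function('q')(L, f) = Add(L, Mul(f, Add(-5, f))) (Function('q')(L, f) = Add(Add(L, Mul(f, Add(-5, f))), 0) = Add(L, Mul(f, Add(-5, f))))
Add(w, Mul(-1, Mul(Add(Function('q')(-13, 14), Function('o')(16)), -1029))) = Add(-1400466, Mul(-1, Mul(Add(Add(-13, Pow(14, 2), Mul(-5, 14)), 4), -1029))) = Add(-1400466, Mul(-1, Mul(Add(Add(-13, 196, -70), 4), -1029))) = Add(-1400466, Mul(-1, Mul(Add(113, 4), -1029))) = Add(-1400466, Mul(-1, Mul(117, -1029))) = Add(-1400466, Mul(-1, -120393)) = Add(-1400466, 120393) = -1280073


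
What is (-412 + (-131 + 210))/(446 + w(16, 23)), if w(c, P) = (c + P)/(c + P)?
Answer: -111/149 ≈ -0.74497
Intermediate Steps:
w(c, P) = 1 (w(c, P) = (P + c)/(P + c) = 1)
(-412 + (-131 + 210))/(446 + w(16, 23)) = (-412 + (-131 + 210))/(446 + 1) = (-412 + 79)/447 = -333*1/447 = -111/149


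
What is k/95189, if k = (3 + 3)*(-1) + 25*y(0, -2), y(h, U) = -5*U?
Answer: 244/95189 ≈ 0.0025633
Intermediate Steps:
k = 244 (k = (3 + 3)*(-1) + 25*(-5*(-2)) = 6*(-1) + 25*10 = -6 + 250 = 244)
k/95189 = 244/95189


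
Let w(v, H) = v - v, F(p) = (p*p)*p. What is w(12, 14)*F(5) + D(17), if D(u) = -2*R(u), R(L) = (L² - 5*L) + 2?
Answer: -412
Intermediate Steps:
R(L) = 2 + L² - 5*L
F(p) = p³ (F(p) = p²*p = p³)
w(v, H) = 0
D(u) = -4 - 2*u² + 10*u (D(u) = -2*(2 + u² - 5*u) = -4 - 2*u² + 10*u)
w(12, 14)*F(5) + D(17) = 0*5³ + (-4 - 2*17² + 10*17) = 0*125 + (-4 - 2*289 + 170) = 0 + (-4 - 578 + 170) = 0 - 412 = -412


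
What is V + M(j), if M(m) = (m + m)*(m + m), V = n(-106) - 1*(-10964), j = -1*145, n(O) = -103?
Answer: 94961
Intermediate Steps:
j = -145
V = 10861 (V = -103 - 1*(-10964) = -103 + 10964 = 10861)
M(m) = 4*m² (M(m) = (2*m)*(2*m) = 4*m²)
V + M(j) = 10861 + 4*(-145)² = 10861 + 4*21025 = 10861 + 84100 = 94961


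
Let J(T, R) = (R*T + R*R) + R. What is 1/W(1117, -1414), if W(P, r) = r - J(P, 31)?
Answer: -1/37033 ≈ -2.7003e-5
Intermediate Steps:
J(T, R) = R + R**2 + R*T (J(T, R) = (R*T + R**2) + R = (R**2 + R*T) + R = R + R**2 + R*T)
W(P, r) = -992 + r - 31*P (W(P, r) = r - 31*(1 + 31 + P) = r - 31*(32 + P) = r - (992 + 31*P) = r + (-992 - 31*P) = -992 + r - 31*P)
1/W(1117, -1414) = 1/(-992 - 1414 - 31*1117) = 1/(-992 - 1414 - 34627) = 1/(-37033) = -1/37033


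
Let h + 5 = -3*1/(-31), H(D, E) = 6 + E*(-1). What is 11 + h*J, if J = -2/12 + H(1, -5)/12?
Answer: 227/31 ≈ 7.3226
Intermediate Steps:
H(D, E) = 6 - E
J = ¾ (J = -2/12 + (6 - 1*(-5))/12 = -2*1/12 + (6 + 5)*(1/12) = -⅙ + 11*(1/12) = -⅙ + 11/12 = ¾ ≈ 0.75000)
h = -152/31 (h = -5 - 3*1/(-31) = -5 - 3*(-1/31) = -5 + 3/31 = -152/31 ≈ -4.9032)
11 + h*J = 11 - 152/31*¾ = 11 - 114/31 = 227/31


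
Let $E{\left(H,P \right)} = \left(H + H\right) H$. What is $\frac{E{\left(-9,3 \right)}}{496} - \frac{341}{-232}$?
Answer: $\frac{1615}{899} \approx 1.7964$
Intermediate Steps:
$E{\left(H,P \right)} = 2 H^{2}$ ($E{\left(H,P \right)} = 2 H H = 2 H^{2}$)
$\frac{E{\left(-9,3 \right)}}{496} - \frac{341}{-232} = \frac{2 \left(-9\right)^{2}}{496} - \frac{341}{-232} = 2 \cdot 81 \cdot \frac{1}{496} - - \frac{341}{232} = 162 \cdot \frac{1}{496} + \frac{341}{232} = \frac{81}{248} + \frac{341}{232} = \frac{1615}{899}$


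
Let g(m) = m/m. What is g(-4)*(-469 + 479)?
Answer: 10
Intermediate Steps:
g(m) = 1
g(-4)*(-469 + 479) = 1*(-469 + 479) = 1*10 = 10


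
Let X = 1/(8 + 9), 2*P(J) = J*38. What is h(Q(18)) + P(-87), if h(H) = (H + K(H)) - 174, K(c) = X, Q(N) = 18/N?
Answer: -31041/17 ≈ -1825.9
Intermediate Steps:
P(J) = 19*J (P(J) = (J*38)/2 = (38*J)/2 = 19*J)
X = 1/17 ≈ 0.058824
K(c) = 1/17
h(H) = -2957/17 + H (h(H) = (H + 1/17) - 174 = (1/17 + H) - 174 = -2957/17 + H)
h(Q(18)) + P(-87) = (-2957/17 + 18/18) + 19*(-87) = (-2957/17 + 18*(1/18)) - 1653 = (-2957/17 + 1) - 1653 = -2940/17 - 1653 = -31041/17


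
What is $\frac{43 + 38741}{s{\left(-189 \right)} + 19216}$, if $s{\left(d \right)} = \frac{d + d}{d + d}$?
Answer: $\frac{38784}{19217} \approx 2.0182$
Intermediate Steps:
$s{\left(d \right)} = 1$ ($s{\left(d \right)} = \frac{2 d}{2 d} = 2 d \frac{1}{2 d} = 1$)
$\frac{43 + 38741}{s{\left(-189 \right)} + 19216} = \frac{43 + 38741}{1 + 19216} = \frac{38784}{19217}$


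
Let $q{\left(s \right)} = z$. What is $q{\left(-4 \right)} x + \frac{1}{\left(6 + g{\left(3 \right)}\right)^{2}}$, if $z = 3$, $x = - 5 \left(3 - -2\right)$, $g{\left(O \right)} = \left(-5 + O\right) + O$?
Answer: $- \frac{3674}{49} \approx -74.98$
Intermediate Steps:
$g{\left(O \right)} = -5 + 2 O$
$x = -25$ ($x = - 5 \left(3 + 2\right) = \left(-5\right) 5 = -25$)
$q{\left(s \right)} = 3$
$q{\left(-4 \right)} x + \frac{1}{\left(6 + g{\left(3 \right)}\right)^{2}} = 3 \left(-25\right) + \frac{1}{\left(6 + \left(-5 + 2 \cdot 3\right)\right)^{2}} = -75 + \frac{1}{\left(6 + \left(-5 + 6\right)\right)^{2}} = -75 + \frac{1}{\left(6 + 1\right)^{2}} = -75 + \frac{1}{7^{2}} = -75 + \frac{1}{49} = - \frac{3674}{49}$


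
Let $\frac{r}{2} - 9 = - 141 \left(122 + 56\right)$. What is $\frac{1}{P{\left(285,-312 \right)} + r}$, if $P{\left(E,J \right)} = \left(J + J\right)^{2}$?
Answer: $\frac{1}{339198} \approx 2.9481 \cdot 10^{-6}$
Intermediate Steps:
$P{\left(E,J \right)} = 4 J^{2}$ ($P{\left(E,J \right)} = \left(2 J\right)^{2} = 4 J^{2}$)
$r = -50178$ ($r = 18 + 2 \left(- 141 \left(122 + 56\right)\right) = 18 + 2 \left(\left(-141\right) 178\right) = 18 + 2 \left(-25098\right) = 18 - 50196 = -50178$)
$\frac{1}{P{\left(285,-312 \right)} + r} = \frac{1}{4 \left(-312\right)^{2} - 50178} = \frac{1}{4 \cdot 97344 - 50178} = \frac{1}{389376 - 50178} = \frac{1}{339198}$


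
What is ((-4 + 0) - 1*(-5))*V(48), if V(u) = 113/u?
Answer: 113/48 ≈ 2.3542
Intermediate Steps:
((-4 + 0) - 1*(-5))*V(48) = ((-4 + 0) - 1*(-5))*(113/48) = (-4 + 5)*(113*(1/48)) = 1*(113/48) = 113/48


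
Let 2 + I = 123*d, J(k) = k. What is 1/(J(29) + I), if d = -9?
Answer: -1/1080 ≈ -0.00092593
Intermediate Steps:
I = -1109 (I = -2 + 123*(-9) = -2 - 1107 = -1109)
1/(J(29) + I) = 1/(29 - 1109) = 1/(-1080) = -1/1080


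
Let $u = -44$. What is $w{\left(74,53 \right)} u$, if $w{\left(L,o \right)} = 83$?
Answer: $-3652$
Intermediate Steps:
$w{\left(74,53 \right)} u = 83 \left(-44\right) = -3652$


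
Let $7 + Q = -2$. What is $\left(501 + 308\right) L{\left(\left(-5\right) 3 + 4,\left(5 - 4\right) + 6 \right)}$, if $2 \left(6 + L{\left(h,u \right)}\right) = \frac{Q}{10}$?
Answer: $- \frac{104361}{20} \approx -5218.0$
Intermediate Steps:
$Q = -9$ ($Q = -7 - 2 = -9$)
$L{\left(h,u \right)} = - \frac{129}{20}$ ($L{\left(h,u \right)} = -6 + \frac{\left(-9\right) \frac{1}{10}}{2} = -6 + \frac{1}{2} \left(- \frac{9}{10}\right) = -6 - \frac{9}{20} = - \frac{129}{20}$)
$\left(501 + 308\right) L{\left(\left(-5\right) 3 + 4,\left(5 - 4\right) + 6 \right)} = \left(501 + 308\right) \left(- \frac{129}{20}\right) = 809 \left(- \frac{129}{20}\right) = - \frac{104361}{20}$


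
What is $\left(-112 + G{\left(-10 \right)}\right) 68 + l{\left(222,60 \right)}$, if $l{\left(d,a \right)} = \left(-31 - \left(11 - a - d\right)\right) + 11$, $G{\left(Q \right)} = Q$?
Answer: $-8045$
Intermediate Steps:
$l{\left(d,a \right)} = -31 + a + d$ ($l{\left(d,a \right)} = \left(-31 - \left(11 - a - d\right)\right) + 11 = \left(-31 + \left(-11 + a + d\right)\right) + 11 = \left(-42 + a + d\right) + 11 = -31 + a + d$)
$\left(-112 + G{\left(-10 \right)}\right) 68 + l{\left(222,60 \right)} = \left(-112 - 10\right) 68 + \left(-31 + 60 + 222\right) = \left(-122\right) 68 + 251 = -8296 + 251 = -8045$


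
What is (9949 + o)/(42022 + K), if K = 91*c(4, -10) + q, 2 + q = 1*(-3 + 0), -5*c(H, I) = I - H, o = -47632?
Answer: -62805/70453 ≈ -0.89145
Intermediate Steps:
c(H, I) = -I/5 + H/5 (c(H, I) = -(I - H)/5 = -I/5 + H/5)
q = -5 (q = -2 + 1*(-3 + 0) = -2 + 1*(-3) = -2 - 3 = -5)
K = 1249/5 (K = 91*(-1/5*(-10) + (1/5)*4) - 5 = 91*(2 + 4/5) - 5 = 91*(14/5) - 5 = 1274/5 - 5 = 1249/5 ≈ 249.80)
(9949 + o)/(42022 + K) = (9949 - 47632)/(42022 + 1249/5) = -37683/211359/5 = -37683*5/211359 = -62805/70453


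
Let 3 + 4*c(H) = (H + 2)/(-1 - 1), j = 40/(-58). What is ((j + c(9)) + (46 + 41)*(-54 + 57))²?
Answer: 3587890201/53824 ≈ 66660.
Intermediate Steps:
j = -20/29 (j = 40*(-1/58) = -20/29 ≈ -0.68966)
c(H) = -1 - H/8 (c(H) = -¾ + ((H + 2)/(-1 - 1))/4 = -¾ + ((2 + H)/(-2))/4 = -¾ + ((2 + H)*(-½))/4 = -¾ + (-1 - H/2)/4 = -¾ + (-¼ - H/8) = -1 - H/8)
((j + c(9)) + (46 + 41)*(-54 + 57))² = ((-20/29 + (-1 - ⅛*9)) + (46 + 41)*(-54 + 57))² = ((-20/29 + (-1 - 9/8)) + 87*3)² = ((-20/29 - 17/8) + 261)² = (-653/232 + 261)² = (59899/232)² = 3587890201/53824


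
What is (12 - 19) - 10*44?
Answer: -447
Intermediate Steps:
(12 - 19) - 10*44 = -7 - 440 = -447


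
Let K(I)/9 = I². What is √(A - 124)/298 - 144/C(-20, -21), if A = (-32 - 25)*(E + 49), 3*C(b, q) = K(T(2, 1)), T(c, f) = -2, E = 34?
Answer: -12 + I*√4855/298 ≈ -12.0 + 0.23382*I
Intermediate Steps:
K(I) = 9*I²
C(b, q) = 12 (C(b, q) = (9*(-2)²)/3 = (9*4)/3 = (⅓)*36 = 12)
A = -4731 (A = (-32 - 25)*(34 + 49) = -57*83 = -4731)
√(A - 124)/298 - 144/C(-20, -21) = √(-4731 - 124)/298 - 144/12 = √(-4855)*(1/298) - 144*1/12 = (I*√4855)*(1/298) - 12 = I*√4855/298 - 12 = -12 + I*√4855/298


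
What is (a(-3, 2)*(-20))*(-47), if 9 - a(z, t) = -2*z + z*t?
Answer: 8460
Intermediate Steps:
a(z, t) = 9 + 2*z - t*z (a(z, t) = 9 - (-2*z + z*t) = 9 - (-2*z + t*z) = 9 + (2*z - t*z) = 9 + 2*z - t*z)
(a(-3, 2)*(-20))*(-47) = ((9 + 2*(-3) - 1*2*(-3))*(-20))*(-47) = ((9 - 6 + 6)*(-20))*(-47) = (9*(-20))*(-47) = -180*(-47) = 8460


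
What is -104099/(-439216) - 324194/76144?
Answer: -8404042353/2090228944 ≈ -4.0206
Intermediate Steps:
-104099/(-439216) - 324194/76144 = -104099*(-1/439216) - 324194*1/76144 = 104099/439216 - 162097/38072 = -8404042353/2090228944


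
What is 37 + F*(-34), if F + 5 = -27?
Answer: 1125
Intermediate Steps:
F = -32 (F = -5 - 27 = -32)
37 + F*(-34) = 37 - 32*(-34) = 37 + 1088 = 1125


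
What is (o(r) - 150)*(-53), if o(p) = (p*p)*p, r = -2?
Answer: 8374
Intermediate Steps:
o(p) = p**3 (o(p) = p**2*p = p**3)
(o(r) - 150)*(-53) = ((-2)**3 - 150)*(-53) = (-8 - 150)*(-53) = -158*(-53) = 8374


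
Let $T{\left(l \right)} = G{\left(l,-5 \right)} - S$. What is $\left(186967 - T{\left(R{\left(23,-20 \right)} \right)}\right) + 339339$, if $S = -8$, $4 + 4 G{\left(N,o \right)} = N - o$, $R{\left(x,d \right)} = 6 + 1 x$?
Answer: $\frac{1052581}{2} \approx 5.2629 \cdot 10^{5}$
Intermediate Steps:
$R{\left(x,d \right)} = 6 + x$
$G{\left(N,o \right)} = -1 - \frac{o}{4} + \frac{N}{4}$ ($G{\left(N,o \right)} = -1 + \frac{N - o}{4} = -1 + \left(- \frac{o}{4} + \frac{N}{4}\right) = -1 - \frac{o}{4} + \frac{N}{4}$)
$T{\left(l \right)} = \frac{33}{4} + \frac{l}{4}$ ($T{\left(l \right)} = \left(-1 - - \frac{5}{4} + \frac{l}{4}\right) - -8 = \left(-1 + \frac{5}{4} + \frac{l}{4}\right) + 8 = \left(\frac{1}{4} + \frac{l}{4}\right) + 8 = \frac{33}{4} + \frac{l}{4}$)
$\left(186967 - T{\left(R{\left(23,-20 \right)} \right)}\right) + 339339 = \left(186967 - \left(\frac{33}{4} + \frac{6 + 23}{4}\right)\right) + 339339 = \left(186967 - \left(\frac{33}{4} + \frac{1}{4} \cdot 29\right)\right) + 339339 = \left(186967 - \left(\frac{33}{4} + \frac{29}{4}\right)\right) + 339339 = \left(186967 - \frac{31}{2}\right) + 339339 = \frac{373903}{2} + 339339 = \frac{1052581}{2}$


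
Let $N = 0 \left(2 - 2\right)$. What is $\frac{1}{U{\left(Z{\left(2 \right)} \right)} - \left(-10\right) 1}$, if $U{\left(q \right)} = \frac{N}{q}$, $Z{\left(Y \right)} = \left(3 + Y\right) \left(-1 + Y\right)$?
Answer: $\frac{1}{10} \approx 0.1$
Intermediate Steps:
$N = 0$ ($N = 0 \cdot 0 = 0$)
$Z{\left(Y \right)} = \left(-1 + Y\right) \left(3 + Y\right)$
$U{\left(q \right)} = 0$ ($U{\left(q \right)} = \frac{0}{q} = 0$)
$\frac{1}{U{\left(Z{\left(2 \right)} \right)} - \left(-10\right) 1} = \frac{1}{0 - \left(-10\right) 1} = \frac{1}{0 - -10} = \frac{1}{0 + 10} = \frac{1}{10}$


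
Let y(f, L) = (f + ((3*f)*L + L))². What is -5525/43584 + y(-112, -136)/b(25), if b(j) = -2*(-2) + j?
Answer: 90023654202911/1263936 ≈ 7.1225e+7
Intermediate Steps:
b(j) = 4 + j
y(f, L) = (L + f + 3*L*f)² (y(f, L) = (f + (3*L*f + L))² = (f + (L + 3*L*f))² = (L + f + 3*L*f)²)
-5525/43584 + y(-112, -136)/b(25) = -5525/43584 + (-136 - 112 + 3*(-136)*(-112))²/(4 + 25) = -5525*1/43584 + (-136 - 112 + 45696)²/29 = -5525/43584 + 45448²*(1/29) = -5525/43584 + 2065520704*(1/29) = -5525/43584 + 2065520704/29 = 90023654202911/1263936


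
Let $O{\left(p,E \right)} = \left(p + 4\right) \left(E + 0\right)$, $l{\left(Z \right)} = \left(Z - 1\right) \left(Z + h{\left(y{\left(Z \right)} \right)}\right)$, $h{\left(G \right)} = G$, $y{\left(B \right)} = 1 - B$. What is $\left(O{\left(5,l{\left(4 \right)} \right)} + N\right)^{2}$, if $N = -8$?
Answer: $361$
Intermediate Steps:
$l{\left(Z \right)} = -1 + Z$ ($l{\left(Z \right)} = \left(Z - 1\right) \left(Z - \left(-1 + Z\right)\right) = \left(-1 + Z\right) 1 = -1 + Z$)
$O{\left(p,E \right)} = E \left(4 + p\right)$ ($O{\left(p,E \right)} = \left(4 + p\right) E = E \left(4 + p\right)$)
$\left(O{\left(5,l{\left(4 \right)} \right)} + N\right)^{2} = \left(\left(-1 + 4\right) \left(4 + 5\right) - 8\right)^{2} = \left(3 \cdot 9 - 8\right)^{2} = \left(27 - 8\right)^{2} = 19^{2} = 361$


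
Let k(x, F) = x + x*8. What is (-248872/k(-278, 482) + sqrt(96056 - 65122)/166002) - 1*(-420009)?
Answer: 525555695/1251 + sqrt(30934)/166002 ≈ 4.2011e+5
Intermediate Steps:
k(x, F) = 9*x (k(x, F) = x + 8*x = 9*x)
(-248872/k(-278, 482) + sqrt(96056 - 65122)/166002) - 1*(-420009) = (-248872/(9*(-278)) + sqrt(96056 - 65122)/166002) - 1*(-420009) = (-248872/(-2502) + sqrt(30934)*(1/166002)) + 420009 = (-248872*(-1/2502) + sqrt(30934)/166002) + 420009 = (124436/1251 + sqrt(30934)/166002) + 420009 = 525555695/1251 + sqrt(30934)/166002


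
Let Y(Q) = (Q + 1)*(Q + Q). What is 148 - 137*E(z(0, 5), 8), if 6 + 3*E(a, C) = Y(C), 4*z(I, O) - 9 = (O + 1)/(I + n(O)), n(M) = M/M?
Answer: -6154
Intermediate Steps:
n(M) = 1
z(I, O) = 9/4 + (1 + O)/(4*(1 + I)) (z(I, O) = 9/4 + ((O + 1)/(I + 1))/4 = 9/4 + ((1 + O)/(1 + I))/4 = 9/4 + (1 + O)/(4*(1 + I)))
Y(Q) = 2*Q*(1 + Q) (Y(Q) = (1 + Q)*(2*Q) = 2*Q*(1 + Q))
E(a, C) = -2 + 2*C*(1 + C)/3 (E(a, C) = -2 + (2*C*(1 + C))/3 = -2 + 2*C*(1 + C)/3)
148 - 137*E(z(0, 5), 8) = 148 - 137*(-2 + (2/3)*8*(1 + 8)) = 148 - 137*(-2 + (2/3)*8*9) = 148 - 137*(-2 + 48) = 148 - 137*46 = 148 - 6302 = -6154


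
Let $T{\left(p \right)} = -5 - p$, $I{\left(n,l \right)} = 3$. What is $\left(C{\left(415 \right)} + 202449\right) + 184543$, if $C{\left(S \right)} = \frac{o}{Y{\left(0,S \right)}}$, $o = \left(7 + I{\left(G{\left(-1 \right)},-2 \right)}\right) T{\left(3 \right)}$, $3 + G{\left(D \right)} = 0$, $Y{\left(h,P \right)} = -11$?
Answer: $\frac{4256992}{11} \approx 3.87 \cdot 10^{5}$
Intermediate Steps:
$G{\left(D \right)} = -3$ ($G{\left(D \right)} = -3 + 0 = -3$)
$o = -80$ ($o = \left(7 + 3\right) \left(-5 - 3\right) = 10 \left(-5 - 3\right) = 10 \left(-8\right) = -80$)
$C{\left(S \right)} = \frac{80}{11}$ ($C{\left(S \right)} = - \frac{80}{-11} = \left(-80\right) \left(- \frac{1}{11}\right) = \frac{80}{11}$)
$\left(C{\left(415 \right)} + 202449\right) + 184543 = \left(\frac{80}{11} + 202449\right) + 184543 = \frac{2227019}{11} + 184543 = \frac{4256992}{11}$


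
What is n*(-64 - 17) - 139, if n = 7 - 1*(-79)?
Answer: -7105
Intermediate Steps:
n = 86 (n = 7 + 79 = 86)
n*(-64 - 17) - 139 = 86*(-64 - 17) - 139 = 86*(-81) - 139 = -6966 - 139 = -7105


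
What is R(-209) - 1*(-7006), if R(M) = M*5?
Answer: 5961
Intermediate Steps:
R(M) = 5*M
R(-209) - 1*(-7006) = 5*(-209) - 1*(-7006) = -1045 + 7006 = 5961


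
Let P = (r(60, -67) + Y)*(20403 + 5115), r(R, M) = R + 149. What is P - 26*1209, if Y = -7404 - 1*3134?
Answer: -263606856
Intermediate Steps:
Y = -10538 (Y = -7404 - 3134 = -10538)
r(R, M) = 149 + R
P = -263575422 (P = ((149 + 60) - 10538)*(20403 + 5115) = (209 - 10538)*25518 = -10329*25518 = -263575422)
P - 26*1209 = -263575422 - 26*1209 = -263575422 - 1*31434 = -263575422 - 31434 = -263606856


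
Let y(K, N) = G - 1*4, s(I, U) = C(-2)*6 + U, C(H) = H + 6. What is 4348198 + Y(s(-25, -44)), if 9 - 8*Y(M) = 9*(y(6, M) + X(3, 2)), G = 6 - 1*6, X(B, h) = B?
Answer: 17392801/4 ≈ 4.3482e+6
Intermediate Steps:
C(H) = 6 + H
G = 0 (G = 6 - 6 = 0)
s(I, U) = 24 + U (s(I, U) = (6 - 2)*6 + U = 4*6 + U = 24 + U)
y(K, N) = -4 (y(K, N) = 0 - 1*4 = 0 - 4 = -4)
Y(M) = 9/4 (Y(M) = 9/8 - 9*(-4 + 3)/8 = 9/8 - 9*(-1)/8 = 9/8 - ⅛*(-9) = 9/8 + 9/8 = 9/4)
4348198 + Y(s(-25, -44)) = 4348198 + 9/4 = 17392801/4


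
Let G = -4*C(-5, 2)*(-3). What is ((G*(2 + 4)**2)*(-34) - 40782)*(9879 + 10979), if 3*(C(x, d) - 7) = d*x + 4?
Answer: -2382442476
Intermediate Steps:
C(x, d) = 25/3 + d*x/3 (C(x, d) = 7 + (d*x + 4)/3 = 7 + (4 + d*x)/3 = 7 + (4/3 + d*x/3) = 25/3 + d*x/3)
G = 60 (G = -4*(25/3 + (1/3)*2*(-5))*(-3) = -4*(25/3 - 10/3)*(-3) = -4*5*(-3) = -20*(-3) = 60)
((G*(2 + 4)**2)*(-34) - 40782)*(9879 + 10979) = ((60*(2 + 4)**2)*(-34) - 40782)*(9879 + 10979) = ((60*6**2)*(-34) - 40782)*20858 = ((60*36)*(-34) - 40782)*20858 = (2160*(-34) - 40782)*20858 = (-73440 - 40782)*20858 = -114222*20858 = -2382442476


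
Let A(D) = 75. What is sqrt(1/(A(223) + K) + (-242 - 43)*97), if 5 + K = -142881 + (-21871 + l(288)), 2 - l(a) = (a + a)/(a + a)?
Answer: I*sqrt(6196097100806)/14971 ≈ 166.27*I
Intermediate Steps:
l(a) = 1 (l(a) = 2 - (a + a)/(a + a) = 2 - 2*a/(2*a) = 2 - 2*a*1/(2*a) = 2 - 1*1 = 2 - 1 = 1)
K = -164756 (K = -5 + (-142881 + (-21871 + 1)) = -5 + (-142881 - 21870) = -5 - 164751 = -164756)
sqrt(1/(A(223) + K) + (-242 - 43)*97) = sqrt(1/(75 - 164756) + (-242 - 43)*97) = sqrt(1/(-164681) - 285*97) = sqrt(-1/164681 - 27645) = sqrt(-4552606246/164681) = I*sqrt(6196097100806)/14971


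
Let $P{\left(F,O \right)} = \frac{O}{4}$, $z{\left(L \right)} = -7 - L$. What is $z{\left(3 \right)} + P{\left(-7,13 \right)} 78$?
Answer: $\frac{487}{2} \approx 243.5$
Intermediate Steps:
$P{\left(F,O \right)} = \frac{O}{4}$ ($P{\left(F,O \right)} = O \frac{1}{4} = \frac{O}{4}$)
$z{\left(3 \right)} + P{\left(-7,13 \right)} 78 = \left(-7 - 3\right) + \frac{1}{4} \cdot 13 \cdot 78 = \left(-7 - 3\right) + \frac{13}{4} \cdot 78 = -10 + \frac{507}{2} = \frac{487}{2}$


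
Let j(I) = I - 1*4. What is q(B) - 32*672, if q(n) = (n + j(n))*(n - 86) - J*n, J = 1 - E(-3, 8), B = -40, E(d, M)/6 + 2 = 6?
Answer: -11840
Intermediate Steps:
E(d, M) = 24 (E(d, M) = -12 + 6*6 = -12 + 36 = 24)
J = -23 (J = 1 - 1*24 = 1 - 24 = -23)
j(I) = -4 + I (j(I) = I - 4 = -4 + I)
q(n) = 23*n + (-86 + n)*(-4 + 2*n) (q(n) = (n + (-4 + n))*(n - 86) - (-23)*n = (-4 + 2*n)*(-86 + n) + 23*n = (-86 + n)*(-4 + 2*n) + 23*n = 23*n + (-86 + n)*(-4 + 2*n))
q(B) - 32*672 = (344 - 153*(-40) + 2*(-40)²) - 32*672 = (344 + 6120 + 2*1600) - 21504 = (344 + 6120 + 3200) - 21504 = 9664 - 21504 = -11840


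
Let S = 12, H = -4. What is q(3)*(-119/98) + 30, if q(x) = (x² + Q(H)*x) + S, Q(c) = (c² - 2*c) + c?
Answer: -957/14 ≈ -68.357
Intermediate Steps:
Q(c) = c² - c
q(x) = 12 + x² + 20*x (q(x) = (x² + (-4*(-1 - 4))*x) + 12 = (x² + (-4*(-5))*x) + 12 = (x² + 20*x) + 12 = 12 + x² + 20*x)
q(3)*(-119/98) + 30 = (12 + 3² + 20*3)*(-119/98) + 30 = (12 + 9 + 60)*(-119*1/98) + 30 = 81*(-17/14) + 30 = -1377/14 + 30 = -957/14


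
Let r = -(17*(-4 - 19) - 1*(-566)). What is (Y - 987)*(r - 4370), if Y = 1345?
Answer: -1627110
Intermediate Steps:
r = -175 (r = -(17*(-23) + 566) = -(-391 + 566) = -1*175 = -175)
(Y - 987)*(r - 4370) = (1345 - 987)*(-175 - 4370) = 358*(-4545) = -1627110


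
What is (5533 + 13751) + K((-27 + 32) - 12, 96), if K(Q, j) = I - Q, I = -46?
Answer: 19245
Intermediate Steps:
K(Q, j) = -46 - Q
(5533 + 13751) + K((-27 + 32) - 12, 96) = (5533 + 13751) + (-46 - ((-27 + 32) - 12)) = 19284 + (-46 - (5 - 12)) = 19284 + (-46 - 1*(-7)) = 19284 + (-46 + 7) = 19284 - 39 = 19245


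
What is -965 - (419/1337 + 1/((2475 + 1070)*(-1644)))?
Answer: -7521730858183/7792009260 ≈ -965.31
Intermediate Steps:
-965 - (419/1337 + 1/((2475 + 1070)*(-1644))) = -965 - (419*(1/1337) - 1/1644/3545) = -965 - (419/1337 + (1/3545)*(-1/1644)) = -965 - (419/1337 - 1/5827980) = -965 - 1*2441922283/7792009260 = -965 - 2441922283/7792009260 = -7521730858183/7792009260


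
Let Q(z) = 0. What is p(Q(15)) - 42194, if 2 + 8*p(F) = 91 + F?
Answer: -337463/8 ≈ -42183.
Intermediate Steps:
p(F) = 89/8 + F/8 (p(F) = -¼ + (91 + F)/8 = -¼ + (91/8 + F/8) = 89/8 + F/8)
p(Q(15)) - 42194 = (89/8 + (⅛)*0) - 42194 = (89/8 + 0) - 42194 = 89/8 - 42194 = -337463/8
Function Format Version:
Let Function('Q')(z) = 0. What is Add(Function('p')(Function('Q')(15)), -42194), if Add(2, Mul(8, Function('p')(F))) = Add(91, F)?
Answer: Rational(-337463, 8) ≈ -42183.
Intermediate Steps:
Function('p')(F) = Add(Rational(89, 8), Mul(Rational(1, 8), F)) (Function('p')(F) = Add(Rational(-1, 4), Mul(Rational(1, 8), Add(91, F))) = Add(Rational(-1, 4), Add(Rational(91, 8), Mul(Rational(1, 8), F))) = Add(Rational(89, 8), Mul(Rational(1, 8), F)))
Add(Function('p')(Function('Q')(15)), -42194) = Add(Add(Rational(89, 8), Mul(Rational(1, 8), 0)), -42194) = Add(Add(Rational(89, 8), 0), -42194) = Add(Rational(89, 8), -42194) = Rational(-337463, 8)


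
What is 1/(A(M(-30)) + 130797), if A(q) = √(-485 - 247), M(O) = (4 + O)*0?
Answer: 43599/5702618647 - 2*I*√183/17107855941 ≈ 7.6454e-6 - 1.5815e-9*I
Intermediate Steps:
M(O) = 0
A(q) = 2*I*√183 (A(q) = √(-732) = 2*I*√183)
1/(A(M(-30)) + 130797) = 1/(2*I*√183 + 130797) = 1/(130797 + 2*I*√183)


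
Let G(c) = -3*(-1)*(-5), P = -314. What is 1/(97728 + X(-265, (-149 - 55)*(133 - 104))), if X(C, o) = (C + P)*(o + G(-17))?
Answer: 1/3531777 ≈ 2.8314e-7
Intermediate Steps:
G(c) = -15 (G(c) = 3*(-5) = -15)
X(C, o) = (-314 + C)*(-15 + o) (X(C, o) = (C - 314)*(o - 15) = (-314 + C)*(-15 + o))
1/(97728 + X(-265, (-149 - 55)*(133 - 104))) = 1/(97728 + (4710 - 314*(-149 - 55)*(133 - 104) - 15*(-265) - 265*(-149 - 55)*(133 - 104))) = 1/(97728 + (4710 - (-64056)*29 + 3975 - (-54060)*29)) = 1/(97728 + (4710 - 314*(-5916) + 3975 - 265*(-5916))) = 1/(97728 + (4710 + 1857624 + 3975 + 1567740)) = 1/(97728 + 3434049) = 1/3531777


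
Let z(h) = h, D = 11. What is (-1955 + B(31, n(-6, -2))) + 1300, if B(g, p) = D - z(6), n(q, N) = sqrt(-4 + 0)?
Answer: -650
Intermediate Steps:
n(q, N) = 2*I (n(q, N) = sqrt(-4) = 2*I)
B(g, p) = 5 (B(g, p) = 11 - 1*6 = 11 - 6 = 5)
(-1955 + B(31, n(-6, -2))) + 1300 = (-1955 + 5) + 1300 = -1950 + 1300 = -650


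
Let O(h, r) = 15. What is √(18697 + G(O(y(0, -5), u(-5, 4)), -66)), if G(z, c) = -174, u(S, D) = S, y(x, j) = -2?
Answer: √18523 ≈ 136.10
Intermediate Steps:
√(18697 + G(O(y(0, -5), u(-5, 4)), -66)) = √(18697 - 174) = √18523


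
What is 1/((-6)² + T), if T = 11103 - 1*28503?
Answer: -1/17364 ≈ -5.7590e-5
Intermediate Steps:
T = -17400 (T = 11103 - 28503 = -17400)
1/((-6)² + T) = 1/((-6)² - 17400) = 1/(36 - 17400) = 1/(-17364) = -1/17364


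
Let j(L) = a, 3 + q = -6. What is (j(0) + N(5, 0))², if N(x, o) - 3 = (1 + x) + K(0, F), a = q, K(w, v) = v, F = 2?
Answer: 4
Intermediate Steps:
q = -9 (q = -3 - 6 = -9)
a = -9
N(x, o) = 6 + x (N(x, o) = 3 + ((1 + x) + 2) = 3 + (3 + x) = 6 + x)
j(L) = -9
(j(0) + N(5, 0))² = (-9 + (6 + 5))² = (-9 + 11)² = 2² = 4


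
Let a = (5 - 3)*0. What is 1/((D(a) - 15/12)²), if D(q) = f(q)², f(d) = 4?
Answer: 16/3481 ≈ 0.0045964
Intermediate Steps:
a = 0 (a = 2*0 = 0)
D(q) = 16 (D(q) = 4² = 16)
1/((D(a) - 15/12)²) = 1/((16 - 15/12)²) = 1/((16 - 15*1/12)²) = 1/((16 - 5/4)²) = 1/((59/4)²) = 1/(3481/16) = 16/3481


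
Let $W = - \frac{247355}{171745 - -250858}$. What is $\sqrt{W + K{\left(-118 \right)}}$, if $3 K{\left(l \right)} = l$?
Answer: $\frac{i \sqrt{64162823331171}}{1267809} \approx 6.3181 i$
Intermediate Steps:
$K{\left(l \right)} = \frac{l}{3}$
$W = - \frac{247355}{422603}$ ($W = - \frac{247355}{171745 + 250858} = - \frac{247355}{422603} \approx -0.58531$)
$\sqrt{W + K{\left(-118 \right)}} = \sqrt{- \frac{247355}{422603} + \frac{1}{3} \left(-118\right)} = \sqrt{- \frac{247355}{422603} - \frac{118}{3}} = \sqrt{- \frac{50609219}{1267809}} = \frac{i \sqrt{64162823331171}}{1267809}$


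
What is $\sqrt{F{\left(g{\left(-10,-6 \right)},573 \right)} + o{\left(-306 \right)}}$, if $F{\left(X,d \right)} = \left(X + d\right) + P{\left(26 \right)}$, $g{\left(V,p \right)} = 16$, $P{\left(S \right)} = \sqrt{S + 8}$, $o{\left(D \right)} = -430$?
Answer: $\sqrt{159 + \sqrt{34}} \approx 12.839$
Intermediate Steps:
$P{\left(S \right)} = \sqrt{8 + S}$
$F{\left(X,d \right)} = X + d + \sqrt{34}$ ($F{\left(X,d \right)} = \left(X + d\right) + \sqrt{8 + 26} = \left(X + d\right) + \sqrt{34} = X + d + \sqrt{34}$)
$\sqrt{F{\left(g{\left(-10,-6 \right)},573 \right)} + o{\left(-306 \right)}} = \sqrt{\left(16 + 573 + \sqrt{34}\right) - 430} = \sqrt{\left(589 + \sqrt{34}\right) - 430} = \sqrt{159 + \sqrt{34}}$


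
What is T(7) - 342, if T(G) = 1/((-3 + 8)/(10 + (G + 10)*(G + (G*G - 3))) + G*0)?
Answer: -799/5 ≈ -159.80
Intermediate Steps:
T(G) = 2 + (10 + G)*(-3 + G + G²)/5 (T(G) = 1/(5/(10 + (10 + G)*(G + (G² - 3))) + 0) = 1/(5/(10 + (10 + G)*(G + (-3 + G²))) + 0) = 1/(5/(10 + (10 + G)*(-3 + G + G²)) + 0) = 1/(5/(10 + (10 + G)*(-3 + G + G²))) = 2 + (10 + G)*(-3 + G + G²)/5)
T(7) - 342 = (-4 + (⅕)*7³ + (7/5)*7 + (11/5)*7²) - 342 = (-4 + (⅕)*343 + 49/5 + (11/5)*49) - 342 = (-4 + 343/5 + 49/5 + 539/5) - 342 = 911/5 - 342 = -799/5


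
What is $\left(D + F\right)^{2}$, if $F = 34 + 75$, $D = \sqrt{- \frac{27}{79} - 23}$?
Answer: $\frac{936755}{79} + \frac{436 i \sqrt{36419}}{79} \approx 11858.0 + 1053.2 i$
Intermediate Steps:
$D = \frac{2 i \sqrt{36419}}{79}$ ($D = \sqrt{\left(-27\right) \frac{1}{79} - 23} = \sqrt{- \frac{27}{79} - 23} = \sqrt{- \frac{1844}{79}} = \frac{2 i \sqrt{36419}}{79} \approx 4.8313 i$)
$F = 109$
$\left(D + F\right)^{2} = \left(\frac{2 i \sqrt{36419}}{79} + 109\right)^{2} = \left(109 + \frac{2 i \sqrt{36419}}{79}\right)^{2}$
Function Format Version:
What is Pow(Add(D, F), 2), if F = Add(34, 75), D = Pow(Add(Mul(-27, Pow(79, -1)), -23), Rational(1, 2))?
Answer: Add(Rational(936755, 79), Mul(Rational(436, 79), I, Pow(36419, Rational(1, 2)))) ≈ Add(11858., Mul(1053.2, I))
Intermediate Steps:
D = Mul(Rational(2, 79), I, Pow(36419, Rational(1, 2))) (D = Pow(Add(Mul(-27, Rational(1, 79)), -23), Rational(1, 2)) = Pow(Add(Rational(-27, 79), -23), Rational(1, 2)) = Pow(Rational(-1844, 79), Rational(1, 2)) = Mul(Rational(2, 79), I, Pow(36419, Rational(1, 2))) ≈ Mul(4.8313, I))
F = 109
Pow(Add(D, F), 2) = Pow(Add(Mul(Rational(2, 79), I, Pow(36419, Rational(1, 2))), 109), 2) = Pow(Add(109, Mul(Rational(2, 79), I, Pow(36419, Rational(1, 2)))), 2)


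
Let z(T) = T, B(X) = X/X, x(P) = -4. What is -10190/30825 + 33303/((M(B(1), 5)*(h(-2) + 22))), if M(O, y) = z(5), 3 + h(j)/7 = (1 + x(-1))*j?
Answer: 8194993/53019 ≈ 154.57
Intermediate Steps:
B(X) = 1
h(j) = -21 - 21*j (h(j) = -21 + 7*((1 - 4)*j) = -21 + 7*(-3*j) = -21 - 21*j)
M(O, y) = 5
-10190/30825 + 33303/((M(B(1), 5)*(h(-2) + 22))) = -10190/30825 + 33303/((5*((-21 - 21*(-2)) + 22))) = -10190*1/30825 + 33303/((5*((-21 + 42) + 22))) = -2038/6165 + 33303/((5*(21 + 22))) = -2038/6165 + 33303/((5*43)) = -2038/6165 + 33303/215 = 8194993/53019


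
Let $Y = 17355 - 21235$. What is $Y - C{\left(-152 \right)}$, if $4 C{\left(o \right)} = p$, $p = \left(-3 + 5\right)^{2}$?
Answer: $-3881$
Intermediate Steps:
$Y = -3880$
$p = 4$ ($p = 2^{2} = 4$)
$C{\left(o \right)} = 1$ ($C{\left(o \right)} = \frac{1}{4} \cdot 4 = 1$)
$Y - C{\left(-152 \right)} = -3880 - 1 = -3881$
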